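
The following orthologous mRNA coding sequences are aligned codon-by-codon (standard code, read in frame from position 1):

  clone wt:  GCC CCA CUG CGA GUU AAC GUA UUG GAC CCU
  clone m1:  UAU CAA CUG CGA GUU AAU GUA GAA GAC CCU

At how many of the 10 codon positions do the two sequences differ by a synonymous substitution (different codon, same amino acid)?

1

Codon 1: GCC Ala / UAU Tyr — nonsynonymous.
Codon 2: CCA Pro / CAA Gln — nonsynonymous.
Codon 3: CUG Leu / CUG Leu — identical.
Codon 4: CGA Arg / CGA Arg — identical.
Codon 5: GUU Val / GUU Val — identical.
Codon 6: AAC Asn / AAU Asn — synonymous.
Codon 7: GUA Val / GUA Val — identical.
Codon 8: UUG Leu / GAA Glu — nonsynonymous.
Codon 9: GAC Asp / GAC Asp — identical.
Codon 10: CCU Pro / CCU Pro — identical.
Synonymous differences: 1.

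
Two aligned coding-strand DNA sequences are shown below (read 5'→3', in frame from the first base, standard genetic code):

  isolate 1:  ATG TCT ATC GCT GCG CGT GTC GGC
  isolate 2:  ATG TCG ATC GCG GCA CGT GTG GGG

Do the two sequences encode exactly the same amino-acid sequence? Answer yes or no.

yes

Codon 1: ATG Met / ATG Met — identical.
Codon 2: TCT Ser / TCG Ser — synonymous.
Codon 3: ATC Ile / ATC Ile — identical.
Codon 4: GCT Ala / GCG Ala — synonymous.
Codon 5: GCG Ala / GCA Ala — synonymous.
Codon 6: CGT Arg / CGT Arg — identical.
Codon 7: GTC Val / GTG Val — synonymous.
Codon 8: GGC Gly / GGG Gly — synonymous.
Nonsynonymous differences: 0 → same protein.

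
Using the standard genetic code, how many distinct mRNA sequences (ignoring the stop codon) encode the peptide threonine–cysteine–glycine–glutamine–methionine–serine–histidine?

Thr: 4 codons.
Cys: 2 codons.
Gly: 4 codons.
Gln: 2 codons.
Met: 1 codon.
Ser: 6 codons.
His: 2 codons.
4 × 2 × 4 × 2 × 1 × 6 × 2 = 768.

768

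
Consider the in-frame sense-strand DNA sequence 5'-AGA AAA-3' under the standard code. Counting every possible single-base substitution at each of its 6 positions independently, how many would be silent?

3

Codon 1 (AGA, Arg): 2 synonymous substitutions.
Codon 2 (AAA, Lys): 1 synonymous substitution.
Total: 2 + 1 = 3.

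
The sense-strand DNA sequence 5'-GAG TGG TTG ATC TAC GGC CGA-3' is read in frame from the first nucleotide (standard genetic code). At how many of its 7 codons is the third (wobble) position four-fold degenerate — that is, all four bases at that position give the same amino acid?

2

Codon 1 GAG (Glu): third position 2-fold.
Codon 2 TGG (Trp): third position 1-fold.
Codon 3 TTG (Leu): third position 2-fold.
Codon 4 ATC (Ile): third position 3-fold.
Codon 5 TAC (Tyr): third position 2-fold.
Codon 6 GGC (Gly): third position 4-fold.
Codon 7 CGA (Arg): third position 4-fold.
Four-fold degenerate third positions: 2.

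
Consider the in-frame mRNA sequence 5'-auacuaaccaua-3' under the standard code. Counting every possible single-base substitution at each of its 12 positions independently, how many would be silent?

Codon 1 (AUA, Ile): 2 synonymous substitutions.
Codon 2 (CUA, Leu): 4 synonymous substitutions.
Codon 3 (ACC, Thr): 3 synonymous substitutions.
Codon 4 (AUA, Ile): 2 synonymous substitutions.
Total: 2 + 4 + 3 + 2 = 11.

11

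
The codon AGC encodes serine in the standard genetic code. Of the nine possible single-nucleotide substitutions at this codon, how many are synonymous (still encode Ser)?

1

Position 1: none → 0 synonymous.
Position 2: none → 0 synonymous.
Position 3: AGT → 1 synonymous.
Total: 0 + 0 + 1 = 1.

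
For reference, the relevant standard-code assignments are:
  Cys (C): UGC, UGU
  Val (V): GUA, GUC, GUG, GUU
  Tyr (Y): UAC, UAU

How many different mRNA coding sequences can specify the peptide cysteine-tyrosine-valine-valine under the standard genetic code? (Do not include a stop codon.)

64

Cys: 2 codons.
Tyr: 2 codons.
Val: 4 codons.
Val: 4 codons.
2 × 2 × 4 × 4 = 64.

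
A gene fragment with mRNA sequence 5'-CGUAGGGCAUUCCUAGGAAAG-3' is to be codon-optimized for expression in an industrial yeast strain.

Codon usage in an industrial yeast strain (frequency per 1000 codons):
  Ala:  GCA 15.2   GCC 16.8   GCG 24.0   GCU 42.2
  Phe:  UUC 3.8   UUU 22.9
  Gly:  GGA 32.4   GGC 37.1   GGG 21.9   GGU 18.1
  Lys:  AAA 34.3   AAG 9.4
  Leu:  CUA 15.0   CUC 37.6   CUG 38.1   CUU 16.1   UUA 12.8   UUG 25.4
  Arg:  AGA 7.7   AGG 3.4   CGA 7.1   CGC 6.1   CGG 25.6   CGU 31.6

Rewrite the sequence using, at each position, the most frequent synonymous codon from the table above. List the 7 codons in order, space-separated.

Codon 1 (Arg): best is CGU at 31.6.
Codon 2 (Arg): best is CGU at 31.6.
Codon 3 (Ala): best is GCU at 42.2.
Codon 4 (Phe): best is UUU at 22.9.
Codon 5 (Leu): best is CUG at 38.1.
Codon 6 (Gly): best is GGC at 37.1.
Codon 7 (Lys): best is AAA at 34.3.

CGU CGU GCU UUU CUG GGC AAA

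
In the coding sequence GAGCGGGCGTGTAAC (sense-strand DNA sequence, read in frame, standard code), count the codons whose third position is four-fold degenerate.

Codon 1 GAG (Glu): third position 2-fold.
Codon 2 CGG (Arg): third position 4-fold.
Codon 3 GCG (Ala): third position 4-fold.
Codon 4 TGT (Cys): third position 2-fold.
Codon 5 AAC (Asn): third position 2-fold.
Four-fold degenerate third positions: 2.

2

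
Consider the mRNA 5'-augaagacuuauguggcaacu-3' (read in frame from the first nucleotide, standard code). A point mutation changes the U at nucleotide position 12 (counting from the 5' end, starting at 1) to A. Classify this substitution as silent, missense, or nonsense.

Position 12 falls in codon 4: UAU → Tyr.
After the substitution the codon is UAA → Stop.
The new codon is a stop codon, so this is a nonsense mutation.

nonsense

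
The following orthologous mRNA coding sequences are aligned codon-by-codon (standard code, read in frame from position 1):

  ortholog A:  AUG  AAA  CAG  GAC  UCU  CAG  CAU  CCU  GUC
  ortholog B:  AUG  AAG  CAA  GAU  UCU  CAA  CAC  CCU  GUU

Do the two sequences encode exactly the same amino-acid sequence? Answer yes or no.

yes

Codon 1: AUG Met / AUG Met — identical.
Codon 2: AAA Lys / AAG Lys — synonymous.
Codon 3: CAG Gln / CAA Gln — synonymous.
Codon 4: GAC Asp / GAU Asp — synonymous.
Codon 5: UCU Ser / UCU Ser — identical.
Codon 6: CAG Gln / CAA Gln — synonymous.
Codon 7: CAU His / CAC His — synonymous.
Codon 8: CCU Pro / CCU Pro — identical.
Codon 9: GUC Val / GUU Val — synonymous.
Nonsynonymous differences: 0 → same protein.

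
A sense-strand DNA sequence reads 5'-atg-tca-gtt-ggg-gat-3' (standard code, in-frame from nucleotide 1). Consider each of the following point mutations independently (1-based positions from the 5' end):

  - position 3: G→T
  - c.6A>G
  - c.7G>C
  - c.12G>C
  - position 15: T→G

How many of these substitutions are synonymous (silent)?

Codon 1: ATG (Met) → ATT (Ile) — missense.
Codon 2: TCA (Ser) → TCG (Ser) — synonymous.
Codon 3: GTT (Val) → CTT (Leu) — missense.
Codon 4: GGG (Gly) → GGC (Gly) — synonymous.
Codon 5: GAT (Asp) → GAG (Glu) — missense.
Synonymous: 2 of 5.

2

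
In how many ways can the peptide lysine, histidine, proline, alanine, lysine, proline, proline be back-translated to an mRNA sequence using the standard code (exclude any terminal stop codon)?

Lys: 2 codons.
His: 2 codons.
Pro: 4 codons.
Ala: 4 codons.
Lys: 2 codons.
Pro: 4 codons.
Pro: 4 codons.
2 × 2 × 4 × 4 × 2 × 4 × 4 = 2048.

2048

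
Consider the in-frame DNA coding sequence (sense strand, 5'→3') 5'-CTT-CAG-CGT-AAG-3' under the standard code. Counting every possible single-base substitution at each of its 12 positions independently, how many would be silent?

8

Codon 1 (CTT, Leu): 3 synonymous substitutions.
Codon 2 (CAG, Gln): 1 synonymous substitution.
Codon 3 (CGT, Arg): 3 synonymous substitutions.
Codon 4 (AAG, Lys): 1 synonymous substitution.
Total: 3 + 1 + 3 + 1 = 8.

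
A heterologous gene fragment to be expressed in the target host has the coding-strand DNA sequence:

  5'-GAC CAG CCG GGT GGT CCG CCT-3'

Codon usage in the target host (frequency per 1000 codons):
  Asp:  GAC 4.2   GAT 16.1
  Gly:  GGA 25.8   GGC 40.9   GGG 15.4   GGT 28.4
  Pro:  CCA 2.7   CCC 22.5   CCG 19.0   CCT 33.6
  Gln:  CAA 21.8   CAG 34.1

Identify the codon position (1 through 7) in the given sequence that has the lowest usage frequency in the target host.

Codon 1 GAC (Asp): 4.2 per 1000.
Codon 2 CAG (Gln): 34.1 per 1000.
Codon 3 CCG (Pro): 19.0 per 1000.
Codon 4 GGT (Gly): 28.4 per 1000.
Codon 5 GGT (Gly): 28.4 per 1000.
Codon 6 CCG (Pro): 19.0 per 1000.
Codon 7 CCT (Pro): 33.6 per 1000.
Lowest frequency is 4.2 at codon 1.

1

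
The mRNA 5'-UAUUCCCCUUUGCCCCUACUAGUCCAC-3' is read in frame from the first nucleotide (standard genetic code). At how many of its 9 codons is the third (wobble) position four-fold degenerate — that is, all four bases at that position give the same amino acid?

Codon 1 UAU (Tyr): third position 2-fold.
Codon 2 UCC (Ser): third position 4-fold.
Codon 3 CCU (Pro): third position 4-fold.
Codon 4 UUG (Leu): third position 2-fold.
Codon 5 CCC (Pro): third position 4-fold.
Codon 6 CUA (Leu): third position 4-fold.
Codon 7 CUA (Leu): third position 4-fold.
Codon 8 GUC (Val): third position 4-fold.
Codon 9 CAC (His): third position 2-fold.
Four-fold degenerate third positions: 6.

6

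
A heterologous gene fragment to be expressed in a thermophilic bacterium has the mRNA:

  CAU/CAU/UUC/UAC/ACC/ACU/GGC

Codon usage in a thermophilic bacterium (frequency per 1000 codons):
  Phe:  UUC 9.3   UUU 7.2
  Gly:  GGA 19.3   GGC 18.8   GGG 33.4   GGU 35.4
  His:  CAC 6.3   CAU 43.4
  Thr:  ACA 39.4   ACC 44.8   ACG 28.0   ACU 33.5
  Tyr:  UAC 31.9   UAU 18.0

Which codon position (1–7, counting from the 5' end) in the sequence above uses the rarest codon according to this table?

Codon 1 CAU (His): 43.4 per 1000.
Codon 2 CAU (His): 43.4 per 1000.
Codon 3 UUC (Phe): 9.3 per 1000.
Codon 4 UAC (Tyr): 31.9 per 1000.
Codon 5 ACC (Thr): 44.8 per 1000.
Codon 6 ACU (Thr): 33.5 per 1000.
Codon 7 GGC (Gly): 18.8 per 1000.
Lowest frequency is 9.3 at codon 3.

3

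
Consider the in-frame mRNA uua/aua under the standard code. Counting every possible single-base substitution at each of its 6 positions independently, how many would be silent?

4

Codon 1 (UUA, Leu): 2 synonymous substitutions.
Codon 2 (AUA, Ile): 2 synonymous substitutions.
Total: 2 + 2 = 4.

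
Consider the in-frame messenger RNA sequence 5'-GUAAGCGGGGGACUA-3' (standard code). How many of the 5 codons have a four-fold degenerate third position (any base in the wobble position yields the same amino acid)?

Codon 1 GUA (Val): third position 4-fold.
Codon 2 AGC (Ser): third position 2-fold.
Codon 3 GGG (Gly): third position 4-fold.
Codon 4 GGA (Gly): third position 4-fold.
Codon 5 CUA (Leu): third position 4-fold.
Four-fold degenerate third positions: 4.

4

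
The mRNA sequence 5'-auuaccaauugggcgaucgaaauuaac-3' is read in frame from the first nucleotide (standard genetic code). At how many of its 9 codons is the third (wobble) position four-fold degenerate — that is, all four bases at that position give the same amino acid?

2

Codon 1 AUU (Ile): third position 3-fold.
Codon 2 ACC (Thr): third position 4-fold.
Codon 3 AAU (Asn): third position 2-fold.
Codon 4 UGG (Trp): third position 1-fold.
Codon 5 GCG (Ala): third position 4-fold.
Codon 6 AUC (Ile): third position 3-fold.
Codon 7 GAA (Glu): third position 2-fold.
Codon 8 AUU (Ile): third position 3-fold.
Codon 9 AAC (Asn): third position 2-fold.
Four-fold degenerate third positions: 2.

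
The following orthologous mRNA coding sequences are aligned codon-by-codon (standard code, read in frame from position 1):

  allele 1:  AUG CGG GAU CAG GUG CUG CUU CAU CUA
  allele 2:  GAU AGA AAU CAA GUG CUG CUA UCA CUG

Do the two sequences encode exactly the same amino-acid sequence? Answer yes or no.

no

Codon 1: AUG Met / GAU Asp — nonsynonymous.
Codon 2: CGG Arg / AGA Arg — synonymous.
Codon 3: GAU Asp / AAU Asn — nonsynonymous.
Codon 4: CAG Gln / CAA Gln — synonymous.
Codon 5: GUG Val / GUG Val — identical.
Codon 6: CUG Leu / CUG Leu — identical.
Codon 7: CUU Leu / CUA Leu — synonymous.
Codon 8: CAU His / UCA Ser — nonsynonymous.
Codon 9: CUA Leu / CUG Leu — synonymous.
Nonsynonymous differences: 3 → different protein.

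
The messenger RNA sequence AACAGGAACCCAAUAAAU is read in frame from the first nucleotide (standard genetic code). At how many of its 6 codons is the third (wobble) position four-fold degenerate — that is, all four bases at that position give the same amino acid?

1

Codon 1 AAC (Asn): third position 2-fold.
Codon 2 AGG (Arg): third position 2-fold.
Codon 3 AAC (Asn): third position 2-fold.
Codon 4 CCA (Pro): third position 4-fold.
Codon 5 AUA (Ile): third position 3-fold.
Codon 6 AAU (Asn): third position 2-fold.
Four-fold degenerate third positions: 1.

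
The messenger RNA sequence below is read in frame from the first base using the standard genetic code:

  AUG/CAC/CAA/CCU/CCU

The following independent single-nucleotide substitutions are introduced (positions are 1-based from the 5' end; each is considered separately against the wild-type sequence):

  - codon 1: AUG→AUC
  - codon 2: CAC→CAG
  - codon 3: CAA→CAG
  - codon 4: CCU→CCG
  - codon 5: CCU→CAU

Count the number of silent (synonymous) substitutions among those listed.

Codon 1: AUG (Met) → AUC (Ile) — missense.
Codon 2: CAC (His) → CAG (Gln) — missense.
Codon 3: CAA (Gln) → CAG (Gln) — synonymous.
Codon 4: CCU (Pro) → CCG (Pro) — synonymous.
Codon 5: CCU (Pro) → CAU (His) — missense.
Synonymous: 2 of 5.

2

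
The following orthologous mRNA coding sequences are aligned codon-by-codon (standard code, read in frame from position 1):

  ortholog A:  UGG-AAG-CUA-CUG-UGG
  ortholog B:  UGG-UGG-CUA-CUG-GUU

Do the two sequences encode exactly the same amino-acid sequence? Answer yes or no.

Codon 1: UGG Trp / UGG Trp — identical.
Codon 2: AAG Lys / UGG Trp — nonsynonymous.
Codon 3: CUA Leu / CUA Leu — identical.
Codon 4: CUG Leu / CUG Leu — identical.
Codon 5: UGG Trp / GUU Val — nonsynonymous.
Nonsynonymous differences: 2 → different protein.

no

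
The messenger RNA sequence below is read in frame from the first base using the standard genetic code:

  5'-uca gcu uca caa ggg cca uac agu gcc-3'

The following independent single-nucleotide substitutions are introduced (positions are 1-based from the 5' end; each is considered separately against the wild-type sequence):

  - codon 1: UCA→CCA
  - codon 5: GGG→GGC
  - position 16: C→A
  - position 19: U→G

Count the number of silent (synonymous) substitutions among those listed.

Codon 1: UCA (Ser) → CCA (Pro) — missense.
Codon 5: GGG (Gly) → GGC (Gly) — synonymous.
Codon 6: CCA (Pro) → ACA (Thr) — missense.
Codon 7: UAC (Tyr) → GAC (Asp) — missense.
Synonymous: 1 of 4.

1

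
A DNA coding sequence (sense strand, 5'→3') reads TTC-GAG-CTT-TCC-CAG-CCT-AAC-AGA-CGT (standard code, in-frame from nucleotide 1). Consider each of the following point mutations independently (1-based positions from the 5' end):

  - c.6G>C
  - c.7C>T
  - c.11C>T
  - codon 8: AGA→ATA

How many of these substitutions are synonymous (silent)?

0

Codon 2: GAG (Glu) → GAC (Asp) — missense.
Codon 3: CTT (Leu) → TTT (Phe) — missense.
Codon 4: TCC (Ser) → TTC (Phe) — missense.
Codon 8: AGA (Arg) → ATA (Ile) — missense.
Synonymous: 0 of 4.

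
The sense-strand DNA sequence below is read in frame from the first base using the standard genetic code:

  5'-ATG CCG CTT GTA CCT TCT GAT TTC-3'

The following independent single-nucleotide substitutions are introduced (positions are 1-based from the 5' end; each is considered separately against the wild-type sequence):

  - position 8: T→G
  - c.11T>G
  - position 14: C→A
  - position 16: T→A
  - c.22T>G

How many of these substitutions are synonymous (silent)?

0

Codon 3: CTT (Leu) → CGT (Arg) — missense.
Codon 4: GTA (Val) → GGA (Gly) — missense.
Codon 5: CCT (Pro) → CAT (His) — missense.
Codon 6: TCT (Ser) → ACT (Thr) — missense.
Codon 8: TTC (Phe) → GTC (Val) — missense.
Synonymous: 0 of 5.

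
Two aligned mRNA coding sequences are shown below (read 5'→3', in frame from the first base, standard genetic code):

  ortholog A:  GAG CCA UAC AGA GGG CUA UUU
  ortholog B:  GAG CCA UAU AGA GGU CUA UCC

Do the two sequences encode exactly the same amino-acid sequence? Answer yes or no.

Codon 1: GAG Glu / GAG Glu — identical.
Codon 2: CCA Pro / CCA Pro — identical.
Codon 3: UAC Tyr / UAU Tyr — synonymous.
Codon 4: AGA Arg / AGA Arg — identical.
Codon 5: GGG Gly / GGU Gly — synonymous.
Codon 6: CUA Leu / CUA Leu — identical.
Codon 7: UUU Phe / UCC Ser — nonsynonymous.
Nonsynonymous differences: 1 → different protein.

no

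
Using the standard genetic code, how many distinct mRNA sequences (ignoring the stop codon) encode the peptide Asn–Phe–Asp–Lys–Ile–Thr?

Asn: 2 codons.
Phe: 2 codons.
Asp: 2 codons.
Lys: 2 codons.
Ile: 3 codons.
Thr: 4 codons.
2 × 2 × 2 × 2 × 3 × 4 = 192.

192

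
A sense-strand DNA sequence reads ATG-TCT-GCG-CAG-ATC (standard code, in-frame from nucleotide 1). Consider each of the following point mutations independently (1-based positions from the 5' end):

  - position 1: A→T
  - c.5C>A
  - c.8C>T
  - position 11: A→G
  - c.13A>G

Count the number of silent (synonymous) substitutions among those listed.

Codon 1: ATG (Met) → TTG (Leu) — missense.
Codon 2: TCT (Ser) → TAT (Tyr) — missense.
Codon 3: GCG (Ala) → GTG (Val) — missense.
Codon 4: CAG (Gln) → CGG (Arg) — missense.
Codon 5: ATC (Ile) → GTC (Val) — missense.
Synonymous: 0 of 5.

0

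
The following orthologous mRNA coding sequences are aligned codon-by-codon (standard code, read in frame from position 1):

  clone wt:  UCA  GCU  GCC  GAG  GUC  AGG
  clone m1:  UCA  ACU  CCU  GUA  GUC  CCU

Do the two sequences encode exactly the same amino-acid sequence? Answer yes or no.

no

Codon 1: UCA Ser / UCA Ser — identical.
Codon 2: GCU Ala / ACU Thr — nonsynonymous.
Codon 3: GCC Ala / CCU Pro — nonsynonymous.
Codon 4: GAG Glu / GUA Val — nonsynonymous.
Codon 5: GUC Val / GUC Val — identical.
Codon 6: AGG Arg / CCU Pro — nonsynonymous.
Nonsynonymous differences: 4 → different protein.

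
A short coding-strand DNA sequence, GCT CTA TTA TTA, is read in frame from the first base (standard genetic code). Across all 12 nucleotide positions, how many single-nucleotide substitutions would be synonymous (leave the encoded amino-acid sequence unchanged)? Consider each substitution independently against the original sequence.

Codon 1 (GCT, Ala): 3 synonymous substitutions.
Codon 2 (CTA, Leu): 4 synonymous substitutions.
Codon 3 (TTA, Leu): 2 synonymous substitutions.
Codon 4 (TTA, Leu): 2 synonymous substitutions.
Total: 3 + 4 + 2 + 2 = 11.

11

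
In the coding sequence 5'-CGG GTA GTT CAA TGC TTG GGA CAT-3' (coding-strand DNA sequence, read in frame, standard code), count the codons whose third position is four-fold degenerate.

Codon 1 CGG (Arg): third position 4-fold.
Codon 2 GTA (Val): third position 4-fold.
Codon 3 GTT (Val): third position 4-fold.
Codon 4 CAA (Gln): third position 2-fold.
Codon 5 TGC (Cys): third position 2-fold.
Codon 6 TTG (Leu): third position 2-fold.
Codon 7 GGA (Gly): third position 4-fold.
Codon 8 CAT (His): third position 2-fold.
Four-fold degenerate third positions: 4.

4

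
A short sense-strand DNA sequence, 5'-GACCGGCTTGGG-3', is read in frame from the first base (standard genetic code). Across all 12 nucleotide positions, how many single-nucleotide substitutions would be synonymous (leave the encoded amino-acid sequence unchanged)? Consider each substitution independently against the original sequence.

11

Codon 1 (GAC, Asp): 1 synonymous substitution.
Codon 2 (CGG, Arg): 4 synonymous substitutions.
Codon 3 (CTT, Leu): 3 synonymous substitutions.
Codon 4 (GGG, Gly): 3 synonymous substitutions.
Total: 1 + 4 + 3 + 3 = 11.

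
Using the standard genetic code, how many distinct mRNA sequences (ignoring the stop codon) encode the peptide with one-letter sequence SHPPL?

Ser: 6 codons.
His: 2 codons.
Pro: 4 codons.
Pro: 4 codons.
Leu: 6 codons.
6 × 2 × 4 × 4 × 6 = 1152.

1152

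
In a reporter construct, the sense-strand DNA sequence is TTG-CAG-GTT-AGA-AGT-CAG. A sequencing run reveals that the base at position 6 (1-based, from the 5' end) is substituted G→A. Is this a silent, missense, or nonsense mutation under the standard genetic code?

Position 6 falls in codon 2: CAG → Gln.
After the substitution the codon is CAA → Gln.
Both encode Gln, so the change is synonymous.

silent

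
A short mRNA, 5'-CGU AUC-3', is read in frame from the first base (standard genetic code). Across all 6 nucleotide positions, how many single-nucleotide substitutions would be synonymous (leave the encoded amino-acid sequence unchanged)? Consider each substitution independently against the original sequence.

Codon 1 (CGU, Arg): 3 synonymous substitutions.
Codon 2 (AUC, Ile): 2 synonymous substitutions.
Total: 3 + 2 = 5.

5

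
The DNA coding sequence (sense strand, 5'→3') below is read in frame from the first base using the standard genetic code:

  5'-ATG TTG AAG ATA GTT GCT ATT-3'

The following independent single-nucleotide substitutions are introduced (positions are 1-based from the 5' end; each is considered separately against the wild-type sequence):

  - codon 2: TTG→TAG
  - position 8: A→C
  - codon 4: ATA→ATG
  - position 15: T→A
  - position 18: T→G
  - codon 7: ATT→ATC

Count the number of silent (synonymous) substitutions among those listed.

3

Codon 2: TTG (Leu) → TAG (Stop) — nonsense.
Codon 3: AAG (Lys) → ACG (Thr) — missense.
Codon 4: ATA (Ile) → ATG (Met) — missense.
Codon 5: GTT (Val) → GTA (Val) — synonymous.
Codon 6: GCT (Ala) → GCG (Ala) — synonymous.
Codon 7: ATT (Ile) → ATC (Ile) — synonymous.
Synonymous: 3 of 6.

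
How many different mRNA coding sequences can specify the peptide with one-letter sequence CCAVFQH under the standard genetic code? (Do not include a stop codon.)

Cys: 2 codons.
Cys: 2 codons.
Ala: 4 codons.
Val: 4 codons.
Phe: 2 codons.
Gln: 2 codons.
His: 2 codons.
2 × 2 × 4 × 4 × 2 × 2 × 2 = 512.

512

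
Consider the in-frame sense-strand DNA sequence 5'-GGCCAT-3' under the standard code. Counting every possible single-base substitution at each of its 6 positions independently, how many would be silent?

Codon 1 (GGC, Gly): 3 synonymous substitutions.
Codon 2 (CAT, His): 1 synonymous substitution.
Total: 3 + 1 = 4.

4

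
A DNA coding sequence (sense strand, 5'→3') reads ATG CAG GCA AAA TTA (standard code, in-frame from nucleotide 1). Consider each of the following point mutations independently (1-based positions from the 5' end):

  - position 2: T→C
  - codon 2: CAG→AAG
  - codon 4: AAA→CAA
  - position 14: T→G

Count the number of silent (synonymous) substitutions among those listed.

Codon 1: ATG (Met) → ACG (Thr) — missense.
Codon 2: CAG (Gln) → AAG (Lys) — missense.
Codon 4: AAA (Lys) → CAA (Gln) — missense.
Codon 5: TTA (Leu) → TGA (Stop) — nonsense.
Synonymous: 0 of 4.

0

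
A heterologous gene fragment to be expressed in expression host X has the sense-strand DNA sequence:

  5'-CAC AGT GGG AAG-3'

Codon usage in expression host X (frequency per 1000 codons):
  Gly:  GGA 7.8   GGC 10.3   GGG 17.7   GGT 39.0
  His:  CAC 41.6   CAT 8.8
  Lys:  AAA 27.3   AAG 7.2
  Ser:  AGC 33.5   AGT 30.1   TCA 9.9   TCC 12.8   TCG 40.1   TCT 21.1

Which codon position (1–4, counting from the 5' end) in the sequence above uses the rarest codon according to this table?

Codon 1 CAC (His): 41.6 per 1000.
Codon 2 AGT (Ser): 30.1 per 1000.
Codon 3 GGG (Gly): 17.7 per 1000.
Codon 4 AAG (Lys): 7.2 per 1000.
Lowest frequency is 7.2 at codon 4.

4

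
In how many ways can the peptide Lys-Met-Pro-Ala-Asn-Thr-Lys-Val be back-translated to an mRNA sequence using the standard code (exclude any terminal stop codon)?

2048

Lys: 2 codons.
Met: 1 codon.
Pro: 4 codons.
Ala: 4 codons.
Asn: 2 codons.
Thr: 4 codons.
Lys: 2 codons.
Val: 4 codons.
2 × 1 × 4 × 4 × 2 × 4 × 2 × 4 = 2048.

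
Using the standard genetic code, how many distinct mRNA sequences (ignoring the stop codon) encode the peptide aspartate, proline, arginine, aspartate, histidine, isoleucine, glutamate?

Asp: 2 codons.
Pro: 4 codons.
Arg: 6 codons.
Asp: 2 codons.
His: 2 codons.
Ile: 3 codons.
Glu: 2 codons.
2 × 4 × 6 × 2 × 2 × 3 × 2 = 1152.

1152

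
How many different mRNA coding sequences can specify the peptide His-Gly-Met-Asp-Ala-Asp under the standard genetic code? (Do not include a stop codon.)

His: 2 codons.
Gly: 4 codons.
Met: 1 codon.
Asp: 2 codons.
Ala: 4 codons.
Asp: 2 codons.
2 × 4 × 1 × 2 × 4 × 2 = 128.

128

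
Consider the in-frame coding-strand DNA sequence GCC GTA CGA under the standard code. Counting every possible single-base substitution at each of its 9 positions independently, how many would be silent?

Codon 1 (GCC, Ala): 3 synonymous substitutions.
Codon 2 (GTA, Val): 3 synonymous substitutions.
Codon 3 (CGA, Arg): 4 synonymous substitutions.
Total: 3 + 3 + 4 = 10.

10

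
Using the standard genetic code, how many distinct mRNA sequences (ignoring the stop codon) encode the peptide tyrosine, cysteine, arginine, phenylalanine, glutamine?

96

Tyr: 2 codons.
Cys: 2 codons.
Arg: 6 codons.
Phe: 2 codons.
Gln: 2 codons.
2 × 2 × 6 × 2 × 2 = 96.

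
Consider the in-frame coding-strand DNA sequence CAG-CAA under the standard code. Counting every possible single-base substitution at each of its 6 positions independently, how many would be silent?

Codon 1 (CAG, Gln): 1 synonymous substitution.
Codon 2 (CAA, Gln): 1 synonymous substitution.
Total: 1 + 1 = 2.

2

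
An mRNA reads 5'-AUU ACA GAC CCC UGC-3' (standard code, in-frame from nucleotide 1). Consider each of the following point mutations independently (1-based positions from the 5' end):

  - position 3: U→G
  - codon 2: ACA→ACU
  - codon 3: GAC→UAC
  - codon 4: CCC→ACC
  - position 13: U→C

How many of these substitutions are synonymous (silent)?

1

Codon 1: AUU (Ile) → AUG (Met) — missense.
Codon 2: ACA (Thr) → ACU (Thr) — synonymous.
Codon 3: GAC (Asp) → UAC (Tyr) — missense.
Codon 4: CCC (Pro) → ACC (Thr) — missense.
Codon 5: UGC (Cys) → CGC (Arg) — missense.
Synonymous: 1 of 5.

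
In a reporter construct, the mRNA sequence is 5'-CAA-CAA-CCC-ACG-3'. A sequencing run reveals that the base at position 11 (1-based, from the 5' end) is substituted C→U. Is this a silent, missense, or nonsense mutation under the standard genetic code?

missense

Position 11 falls in codon 4: ACG → Thr.
After the substitution the codon is AUG → Met.
Thr ≠ Met, so this is a missense mutation.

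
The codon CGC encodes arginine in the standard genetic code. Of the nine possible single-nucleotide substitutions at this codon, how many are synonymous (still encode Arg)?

3

Position 1: none → 0 synonymous.
Position 2: none → 0 synonymous.
Position 3: CGT, CGA, CGG → 3 synonymous.
Total: 0 + 0 + 3 = 3.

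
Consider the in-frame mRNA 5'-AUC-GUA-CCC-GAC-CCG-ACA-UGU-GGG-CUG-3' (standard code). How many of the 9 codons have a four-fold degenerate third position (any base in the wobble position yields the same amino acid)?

Codon 1 AUC (Ile): third position 3-fold.
Codon 2 GUA (Val): third position 4-fold.
Codon 3 CCC (Pro): third position 4-fold.
Codon 4 GAC (Asp): third position 2-fold.
Codon 5 CCG (Pro): third position 4-fold.
Codon 6 ACA (Thr): third position 4-fold.
Codon 7 UGU (Cys): third position 2-fold.
Codon 8 GGG (Gly): third position 4-fold.
Codon 9 CUG (Leu): third position 4-fold.
Four-fold degenerate third positions: 6.

6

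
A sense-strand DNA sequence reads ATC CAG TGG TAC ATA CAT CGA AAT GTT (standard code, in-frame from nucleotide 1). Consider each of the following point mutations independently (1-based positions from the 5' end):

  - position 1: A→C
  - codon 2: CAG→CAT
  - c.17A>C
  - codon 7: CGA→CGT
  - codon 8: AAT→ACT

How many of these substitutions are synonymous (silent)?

Codon 1: ATC (Ile) → CTC (Leu) — missense.
Codon 2: CAG (Gln) → CAT (His) — missense.
Codon 6: CAT (His) → CCT (Pro) — missense.
Codon 7: CGA (Arg) → CGT (Arg) — synonymous.
Codon 8: AAT (Asn) → ACT (Thr) — missense.
Synonymous: 1 of 5.

1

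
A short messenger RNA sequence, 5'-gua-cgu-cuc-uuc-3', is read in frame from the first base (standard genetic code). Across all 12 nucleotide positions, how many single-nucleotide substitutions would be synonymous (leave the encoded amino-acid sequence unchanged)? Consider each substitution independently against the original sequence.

Codon 1 (GUA, Val): 3 synonymous substitutions.
Codon 2 (CGU, Arg): 3 synonymous substitutions.
Codon 3 (CUC, Leu): 3 synonymous substitutions.
Codon 4 (UUC, Phe): 1 synonymous substitution.
Total: 3 + 3 + 3 + 1 = 10.

10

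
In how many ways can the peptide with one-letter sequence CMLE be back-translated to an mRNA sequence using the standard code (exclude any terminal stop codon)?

Cys: 2 codons.
Met: 1 codon.
Leu: 6 codons.
Glu: 2 codons.
2 × 1 × 6 × 2 = 24.

24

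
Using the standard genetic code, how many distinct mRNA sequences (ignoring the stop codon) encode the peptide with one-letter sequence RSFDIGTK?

Arg: 6 codons.
Ser: 6 codons.
Phe: 2 codons.
Asp: 2 codons.
Ile: 3 codons.
Gly: 4 codons.
Thr: 4 codons.
Lys: 2 codons.
6 × 6 × 2 × 2 × 3 × 4 × 4 × 2 = 13824.

13824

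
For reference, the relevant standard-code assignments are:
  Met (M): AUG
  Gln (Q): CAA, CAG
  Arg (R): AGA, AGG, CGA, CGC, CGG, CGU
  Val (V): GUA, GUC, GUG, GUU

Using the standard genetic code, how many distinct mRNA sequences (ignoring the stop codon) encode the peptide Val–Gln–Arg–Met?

48

Val: 4 codons.
Gln: 2 codons.
Arg: 6 codons.
Met: 1 codon.
4 × 2 × 6 × 1 = 48.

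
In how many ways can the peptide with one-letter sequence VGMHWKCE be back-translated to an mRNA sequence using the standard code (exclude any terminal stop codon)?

Val: 4 codons.
Gly: 4 codons.
Met: 1 codon.
His: 2 codons.
Trp: 1 codon.
Lys: 2 codons.
Cys: 2 codons.
Glu: 2 codons.
4 × 4 × 1 × 2 × 1 × 2 × 2 × 2 = 256.

256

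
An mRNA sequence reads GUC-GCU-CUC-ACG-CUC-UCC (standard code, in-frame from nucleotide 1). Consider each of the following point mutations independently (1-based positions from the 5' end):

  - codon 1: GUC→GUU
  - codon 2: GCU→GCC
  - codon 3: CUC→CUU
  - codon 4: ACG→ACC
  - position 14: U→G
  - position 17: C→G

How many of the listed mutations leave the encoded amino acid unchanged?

4

Codon 1: GUC (Val) → GUU (Val) — synonymous.
Codon 2: GCU (Ala) → GCC (Ala) — synonymous.
Codon 3: CUC (Leu) → CUU (Leu) — synonymous.
Codon 4: ACG (Thr) → ACC (Thr) — synonymous.
Codon 5: CUC (Leu) → CGC (Arg) — missense.
Codon 6: UCC (Ser) → UGC (Cys) — missense.
Synonymous: 4 of 6.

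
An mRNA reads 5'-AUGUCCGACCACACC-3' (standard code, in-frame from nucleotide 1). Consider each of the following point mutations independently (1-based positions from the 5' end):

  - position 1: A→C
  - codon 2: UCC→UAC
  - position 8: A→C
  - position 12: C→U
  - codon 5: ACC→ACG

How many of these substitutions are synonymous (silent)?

2

Codon 1: AUG (Met) → CUG (Leu) — missense.
Codon 2: UCC (Ser) → UAC (Tyr) — missense.
Codon 3: GAC (Asp) → GCC (Ala) — missense.
Codon 4: CAC (His) → CAU (His) — synonymous.
Codon 5: ACC (Thr) → ACG (Thr) — synonymous.
Synonymous: 2 of 5.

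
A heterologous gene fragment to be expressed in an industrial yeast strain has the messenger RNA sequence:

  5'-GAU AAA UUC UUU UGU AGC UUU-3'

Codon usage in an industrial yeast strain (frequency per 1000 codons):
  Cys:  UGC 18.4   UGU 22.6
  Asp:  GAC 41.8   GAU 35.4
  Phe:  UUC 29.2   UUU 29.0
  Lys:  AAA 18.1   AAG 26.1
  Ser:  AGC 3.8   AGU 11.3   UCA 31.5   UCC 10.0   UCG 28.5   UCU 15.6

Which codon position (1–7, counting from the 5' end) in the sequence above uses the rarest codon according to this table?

Codon 1 GAU (Asp): 35.4 per 1000.
Codon 2 AAA (Lys): 18.1 per 1000.
Codon 3 UUC (Phe): 29.2 per 1000.
Codon 4 UUU (Phe): 29.0 per 1000.
Codon 5 UGU (Cys): 22.6 per 1000.
Codon 6 AGC (Ser): 3.8 per 1000.
Codon 7 UUU (Phe): 29.0 per 1000.
Lowest frequency is 3.8 at codon 6.

6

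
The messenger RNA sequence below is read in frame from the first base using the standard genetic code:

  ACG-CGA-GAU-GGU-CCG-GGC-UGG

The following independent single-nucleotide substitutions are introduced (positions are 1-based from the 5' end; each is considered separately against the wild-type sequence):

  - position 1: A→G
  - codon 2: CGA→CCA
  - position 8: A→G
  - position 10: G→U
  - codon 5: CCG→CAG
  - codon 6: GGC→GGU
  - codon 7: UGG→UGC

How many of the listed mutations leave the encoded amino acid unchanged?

Codon 1: ACG (Thr) → GCG (Ala) — missense.
Codon 2: CGA (Arg) → CCA (Pro) — missense.
Codon 3: GAU (Asp) → GGU (Gly) — missense.
Codon 4: GGU (Gly) → UGU (Cys) — missense.
Codon 5: CCG (Pro) → CAG (Gln) — missense.
Codon 6: GGC (Gly) → GGU (Gly) — synonymous.
Codon 7: UGG (Trp) → UGC (Cys) — missense.
Synonymous: 1 of 7.

1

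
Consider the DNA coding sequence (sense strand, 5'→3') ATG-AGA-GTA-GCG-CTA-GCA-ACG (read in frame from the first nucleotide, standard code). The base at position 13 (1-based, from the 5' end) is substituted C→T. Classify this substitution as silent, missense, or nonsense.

silent

Position 13 falls in codon 5: CTA → Leu.
After the substitution the codon is TTA → Leu.
Both encode Leu, so the change is synonymous.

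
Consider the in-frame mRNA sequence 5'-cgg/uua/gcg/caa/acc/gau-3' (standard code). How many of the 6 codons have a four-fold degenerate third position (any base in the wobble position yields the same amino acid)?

Codon 1 CGG (Arg): third position 4-fold.
Codon 2 UUA (Leu): third position 2-fold.
Codon 3 GCG (Ala): third position 4-fold.
Codon 4 CAA (Gln): third position 2-fold.
Codon 5 ACC (Thr): third position 4-fold.
Codon 6 GAU (Asp): third position 2-fold.
Four-fold degenerate third positions: 3.

3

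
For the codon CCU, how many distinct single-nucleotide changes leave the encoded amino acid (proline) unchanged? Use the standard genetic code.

Position 1: none → 0 synonymous.
Position 2: none → 0 synonymous.
Position 3: CCC, CCA, CCG → 3 synonymous.
Total: 0 + 0 + 3 = 3.

3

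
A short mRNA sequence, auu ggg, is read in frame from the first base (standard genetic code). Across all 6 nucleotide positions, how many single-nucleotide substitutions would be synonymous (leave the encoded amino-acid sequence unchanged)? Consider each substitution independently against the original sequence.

5

Codon 1 (AUU, Ile): 2 synonymous substitutions.
Codon 2 (GGG, Gly): 3 synonymous substitutions.
Total: 2 + 3 = 5.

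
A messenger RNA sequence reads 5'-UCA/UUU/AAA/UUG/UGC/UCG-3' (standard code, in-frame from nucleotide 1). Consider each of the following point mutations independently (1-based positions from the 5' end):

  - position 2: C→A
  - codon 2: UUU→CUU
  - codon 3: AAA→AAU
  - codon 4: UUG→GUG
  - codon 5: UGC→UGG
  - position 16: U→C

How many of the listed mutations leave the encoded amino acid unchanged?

0

Codon 1: UCA (Ser) → UAA (Stop) — nonsense.
Codon 2: UUU (Phe) → CUU (Leu) — missense.
Codon 3: AAA (Lys) → AAU (Asn) — missense.
Codon 4: UUG (Leu) → GUG (Val) — missense.
Codon 5: UGC (Cys) → UGG (Trp) — missense.
Codon 6: UCG (Ser) → CCG (Pro) — missense.
Synonymous: 0 of 6.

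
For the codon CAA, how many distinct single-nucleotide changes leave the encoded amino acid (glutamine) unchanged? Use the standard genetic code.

Position 1: none → 0 synonymous.
Position 2: none → 0 synonymous.
Position 3: CAG → 1 synonymous.
Total: 0 + 0 + 1 = 1.

1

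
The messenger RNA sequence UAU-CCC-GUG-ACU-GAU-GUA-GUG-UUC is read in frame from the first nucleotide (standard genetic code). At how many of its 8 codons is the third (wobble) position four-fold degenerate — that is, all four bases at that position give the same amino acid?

Codon 1 UAU (Tyr): third position 2-fold.
Codon 2 CCC (Pro): third position 4-fold.
Codon 3 GUG (Val): third position 4-fold.
Codon 4 ACU (Thr): third position 4-fold.
Codon 5 GAU (Asp): third position 2-fold.
Codon 6 GUA (Val): third position 4-fold.
Codon 7 GUG (Val): third position 4-fold.
Codon 8 UUC (Phe): third position 2-fold.
Four-fold degenerate third positions: 5.

5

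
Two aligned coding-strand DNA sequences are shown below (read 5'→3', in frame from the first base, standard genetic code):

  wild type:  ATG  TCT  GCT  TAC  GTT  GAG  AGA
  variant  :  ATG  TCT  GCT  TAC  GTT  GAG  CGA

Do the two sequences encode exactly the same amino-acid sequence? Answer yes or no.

Codon 1: ATG Met / ATG Met — identical.
Codon 2: TCT Ser / TCT Ser — identical.
Codon 3: GCT Ala / GCT Ala — identical.
Codon 4: TAC Tyr / TAC Tyr — identical.
Codon 5: GTT Val / GTT Val — identical.
Codon 6: GAG Glu / GAG Glu — identical.
Codon 7: AGA Arg / CGA Arg — synonymous.
Nonsynonymous differences: 0 → same protein.

yes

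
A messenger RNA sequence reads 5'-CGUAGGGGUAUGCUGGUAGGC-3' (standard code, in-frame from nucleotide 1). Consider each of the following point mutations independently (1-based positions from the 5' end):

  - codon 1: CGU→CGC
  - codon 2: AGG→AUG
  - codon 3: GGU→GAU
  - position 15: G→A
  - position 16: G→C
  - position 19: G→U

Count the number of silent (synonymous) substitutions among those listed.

2

Codon 1: CGU (Arg) → CGC (Arg) — synonymous.
Codon 2: AGG (Arg) → AUG (Met) — missense.
Codon 3: GGU (Gly) → GAU (Asp) — missense.
Codon 5: CUG (Leu) → CUA (Leu) — synonymous.
Codon 6: GUA (Val) → CUA (Leu) — missense.
Codon 7: GGC (Gly) → UGC (Cys) — missense.
Synonymous: 2 of 6.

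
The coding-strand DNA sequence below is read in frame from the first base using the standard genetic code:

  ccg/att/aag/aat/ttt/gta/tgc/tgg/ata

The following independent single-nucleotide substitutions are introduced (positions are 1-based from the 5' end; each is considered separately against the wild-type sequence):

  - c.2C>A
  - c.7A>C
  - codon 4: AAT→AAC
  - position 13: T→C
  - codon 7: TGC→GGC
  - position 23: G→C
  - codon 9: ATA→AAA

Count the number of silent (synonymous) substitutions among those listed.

Codon 1: CCG (Pro) → CAG (Gln) — missense.
Codon 3: AAG (Lys) → CAG (Gln) — missense.
Codon 4: AAT (Asn) → AAC (Asn) — synonymous.
Codon 5: TTT (Phe) → CTT (Leu) — missense.
Codon 7: TGC (Cys) → GGC (Gly) — missense.
Codon 8: TGG (Trp) → TCG (Ser) — missense.
Codon 9: ATA (Ile) → AAA (Lys) — missense.
Synonymous: 1 of 7.

1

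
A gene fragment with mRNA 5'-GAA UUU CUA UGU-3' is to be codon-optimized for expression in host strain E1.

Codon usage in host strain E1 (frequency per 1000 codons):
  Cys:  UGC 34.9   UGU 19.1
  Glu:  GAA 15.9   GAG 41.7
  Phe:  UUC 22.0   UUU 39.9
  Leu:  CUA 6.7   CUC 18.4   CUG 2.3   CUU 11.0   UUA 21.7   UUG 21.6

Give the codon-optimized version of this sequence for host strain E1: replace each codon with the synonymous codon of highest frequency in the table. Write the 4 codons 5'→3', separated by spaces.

Codon 1 (Glu): best is GAG at 41.7.
Codon 2 (Phe): best is UUU at 39.9.
Codon 3 (Leu): best is UUA at 21.7.
Codon 4 (Cys): best is UGC at 34.9.

GAG UUU UUA UGC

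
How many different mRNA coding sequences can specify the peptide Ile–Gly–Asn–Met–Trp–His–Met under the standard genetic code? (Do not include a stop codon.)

Ile: 3 codons.
Gly: 4 codons.
Asn: 2 codons.
Met: 1 codon.
Trp: 1 codon.
His: 2 codons.
Met: 1 codon.
3 × 4 × 2 × 1 × 1 × 2 × 1 = 48.

48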